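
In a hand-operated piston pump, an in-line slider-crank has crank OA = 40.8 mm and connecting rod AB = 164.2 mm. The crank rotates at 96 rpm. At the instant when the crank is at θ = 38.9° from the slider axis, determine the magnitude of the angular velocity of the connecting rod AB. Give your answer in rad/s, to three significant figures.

ω = 10.05 rad/s (converted from 96 rpm).
The rod makes angle φ with the slider axis where L sinφ = r sinθ; differentiating, L cosφ·φ̇ = r ω cosθ.
L cosφ = √(L² − r² sin²θ) = 0.16219 m.
|ω_rod| = r ω |cosθ| / √(L² − r² sin²θ) = 0.0408·10.05·0.77824/0.16219 = 1.9681 rad/s.

1.97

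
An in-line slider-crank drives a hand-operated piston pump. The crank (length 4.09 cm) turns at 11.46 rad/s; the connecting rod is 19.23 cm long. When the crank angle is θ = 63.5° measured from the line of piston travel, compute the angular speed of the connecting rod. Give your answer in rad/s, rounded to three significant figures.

ω = 11.46 rad/s
The rod makes angle φ with the slider axis where L sinφ = r sinθ; differentiating, L cosφ·φ̇ = r ω cosθ.
L cosφ = √(L² − r² sin²θ) = 0.18878 m.
|ω_rod| = r ω |cosθ| / √(L² − r² sin²θ) = 0.0409·11.46·0.44620/0.18878 = 1.1078 rad/s.

1.11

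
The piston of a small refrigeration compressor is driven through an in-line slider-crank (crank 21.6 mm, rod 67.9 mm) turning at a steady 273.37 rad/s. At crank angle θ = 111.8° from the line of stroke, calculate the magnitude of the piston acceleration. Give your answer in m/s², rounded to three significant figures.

ω = 273.4 rad/s
x(θ) = r cosθ + √(L² − r² sin²θ); with ω constant, a = ω²·d²x/dθ².
d²x/dθ² = −r cosθ − r²(cos2θ)/√u − r⁴ sin²2θ/(4u^{3/2}),  u = L² − r² sin²θ = 0.0042082 m².
Substituting r = 0.0216 m, L = 0.0679 m, θ = 111.8°: d²x/dθ² = +0.013135 m.
a = ω²·d²x/dθ² = (273.4)²·(+0.013135) = +981.6 m/s²;  |a| = 981.6 m/s².

982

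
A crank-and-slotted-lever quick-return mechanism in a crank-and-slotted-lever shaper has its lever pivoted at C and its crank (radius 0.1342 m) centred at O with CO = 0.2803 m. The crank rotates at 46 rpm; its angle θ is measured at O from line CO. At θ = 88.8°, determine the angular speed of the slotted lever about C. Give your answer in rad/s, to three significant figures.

0.923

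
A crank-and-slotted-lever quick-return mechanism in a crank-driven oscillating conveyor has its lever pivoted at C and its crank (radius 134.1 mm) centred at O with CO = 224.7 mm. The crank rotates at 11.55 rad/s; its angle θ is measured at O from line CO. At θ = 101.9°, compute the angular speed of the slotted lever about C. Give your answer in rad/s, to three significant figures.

2.43

ω = 11.55 rad/s
Crank pin A relative to C: A = (d + r cosθ, r sinθ); lever angle φ = atan2(r sinθ, d + r cosθ).
Differentiating tanφ: φ̇ = rω(d cosθ + r)/(d² + r² + 2dr cosθ).
d² + r² + 2dr cosθ = |CA|² = 0.0560461 m²;  d cosθ + r = +0.087766 m.
|ω_lever| = |0.1341·11.55·+0.087766| / 0.0560461 = 2.4254 rad/s.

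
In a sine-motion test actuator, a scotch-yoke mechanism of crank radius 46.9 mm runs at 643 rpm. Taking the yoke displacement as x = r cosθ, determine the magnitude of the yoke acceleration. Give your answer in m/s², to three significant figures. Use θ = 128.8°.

133

ω = 67.33 rad/s (from 643 rpm).
x = r cosθ ⇒ ẍ = −rω² cosθ (ω constant).
|a| = rω²|cosθ| = 0.0469·(67.33)²·|cos 128.8°| = 133.24 m/s².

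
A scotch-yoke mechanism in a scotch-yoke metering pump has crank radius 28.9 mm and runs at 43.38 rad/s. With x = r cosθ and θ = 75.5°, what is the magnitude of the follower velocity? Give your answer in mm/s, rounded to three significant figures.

1210

ω = 43.38 rad/s
x = r cosθ ⇒ ẋ = −rω sinθ.
|v| = rω|sinθ| = 0.0289·43.38·|sin 75.5°| = 1.2137 m/s = 1213.7 mm/s.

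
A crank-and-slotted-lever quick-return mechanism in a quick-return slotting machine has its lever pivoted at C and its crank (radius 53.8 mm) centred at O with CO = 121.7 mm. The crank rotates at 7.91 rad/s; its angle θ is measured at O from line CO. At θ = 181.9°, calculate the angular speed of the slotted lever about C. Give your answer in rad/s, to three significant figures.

6.25

ω = 7.91 rad/s
Crank pin A relative to C: A = (d + r cosθ, r sinθ); lever angle φ = atan2(r sinθ, d + r cosθ).
Differentiating tanφ: φ̇ = rω(d cosθ + r)/(d² + r² + 2dr cosθ).
d² + r² + 2dr cosθ = |CA|² = 0.00461761 m²;  d cosθ + r = -0.067833 m.
|ω_lever| = |0.0538·7.91·-0.067833| / 0.00461761 = 6.2515 rad/s.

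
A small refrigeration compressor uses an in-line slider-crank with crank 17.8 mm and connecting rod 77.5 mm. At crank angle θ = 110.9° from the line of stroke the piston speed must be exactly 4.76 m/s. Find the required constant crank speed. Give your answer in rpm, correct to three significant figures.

For an in-line slider-crank, |v_piston| = rω|sinθ|·[1 + r cosθ/√(L² − r² sin²θ)].
With r = 0.0178 m, L = 0.0775 m, θ = 110.9°: the bracketed kinematic factor |dx/dθ| = 0.015234 m.
ω = v/|dx/dθ| = 4.76/0.015234 = 312.46 rad/s.
N = 60ω/(2π) = 2983.8 rpm.

2980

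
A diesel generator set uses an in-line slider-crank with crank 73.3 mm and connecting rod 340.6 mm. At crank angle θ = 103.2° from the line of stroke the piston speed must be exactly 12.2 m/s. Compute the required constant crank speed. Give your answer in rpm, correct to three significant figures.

For an in-line slider-crank, |v_piston| = rω|sinθ|·[1 + r cosθ/√(L² − r² sin²θ)].
With r = 0.0733 m, L = 0.3406 m, θ = 103.2°: the bracketed kinematic factor |dx/dθ| = 0.067777 m.
ω = v/|dx/dθ| = 12.2/0.067777 = 180 rad/s.
N = 60ω/(2π) = 1718.9 rpm.

1720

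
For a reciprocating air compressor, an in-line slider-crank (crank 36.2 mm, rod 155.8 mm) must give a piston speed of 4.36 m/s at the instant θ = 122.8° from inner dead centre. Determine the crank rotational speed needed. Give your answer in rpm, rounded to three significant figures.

1570

For an in-line slider-crank, |v_piston| = rω|sinθ|·[1 + r cosθ/√(L² − r² sin²θ)].
With r = 0.0362 m, L = 0.1558 m, θ = 122.8°: the bracketed kinematic factor |dx/dθ| = 0.026523 m.
ω = v/|dx/dθ| = 4.36/0.026523 = 164.38 rad/s.
N = 60ω/(2π) = 1569.7 rpm.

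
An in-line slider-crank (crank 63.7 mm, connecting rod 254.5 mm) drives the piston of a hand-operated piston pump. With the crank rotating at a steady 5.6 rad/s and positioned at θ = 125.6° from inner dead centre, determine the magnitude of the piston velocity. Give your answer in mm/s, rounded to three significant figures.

ω = 5.6 rad/s
For an in-line slider-crank, x = r cosθ + √(L² − r² sin²θ), so v = −rω sinθ·[1 + r cosθ/√(L² − r² sin²θ)].
With r = 0.0637 m, L = 0.2545 m, θ = 125.6°: √(L² − r² sin²θ) = 0.24917 m.
v = −0.0637·5.6·0.81310·[1 + 0.0637·-0.58212/0.24917] = -0.24689 m/s.
|v| = 0.24689 m/s = 246.89 mm/s.

247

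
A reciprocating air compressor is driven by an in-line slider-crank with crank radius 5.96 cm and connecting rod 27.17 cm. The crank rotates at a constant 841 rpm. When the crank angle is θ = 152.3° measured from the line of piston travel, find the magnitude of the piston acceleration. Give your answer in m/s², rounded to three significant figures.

351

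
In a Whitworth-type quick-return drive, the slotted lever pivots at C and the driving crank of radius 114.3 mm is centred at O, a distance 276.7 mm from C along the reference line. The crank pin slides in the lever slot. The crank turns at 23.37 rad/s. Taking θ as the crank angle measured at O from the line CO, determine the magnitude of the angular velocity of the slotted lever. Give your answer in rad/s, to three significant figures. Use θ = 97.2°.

2.60

ω = 23.37 rad/s
Crank pin A relative to C: A = (d + r cosθ, r sinθ); lever angle φ = atan2(r sinθ, d + r cosθ).
Differentiating tanφ: φ̇ = rω(d cosθ + r)/(d² + r² + 2dr cosθ).
d² + r² + 2dr cosθ = |CA|² = 0.0816996 m²;  d cosθ + r = +0.07962 m.
|ω_lever| = |0.1143·23.37·+0.07962| / 0.0816996 = 2.6032 rad/s.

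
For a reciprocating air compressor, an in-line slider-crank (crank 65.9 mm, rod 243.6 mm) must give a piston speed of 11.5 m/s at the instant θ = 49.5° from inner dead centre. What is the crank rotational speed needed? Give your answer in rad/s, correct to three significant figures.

For an in-line slider-crank, |v_piston| = rω|sinθ|·[1 + r cosθ/√(L² − r² sin²θ)].
With r = 0.0659 m, L = 0.2436 m, θ = 49.5°: the bracketed kinematic factor |dx/dθ| = 0.059107 m.
ω = v/|dx/dθ| = 11.5/0.059107 = 194.56 rad/s.

195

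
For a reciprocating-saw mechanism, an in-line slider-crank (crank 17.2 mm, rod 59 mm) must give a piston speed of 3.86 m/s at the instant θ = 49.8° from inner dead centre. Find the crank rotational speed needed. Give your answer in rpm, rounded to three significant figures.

2350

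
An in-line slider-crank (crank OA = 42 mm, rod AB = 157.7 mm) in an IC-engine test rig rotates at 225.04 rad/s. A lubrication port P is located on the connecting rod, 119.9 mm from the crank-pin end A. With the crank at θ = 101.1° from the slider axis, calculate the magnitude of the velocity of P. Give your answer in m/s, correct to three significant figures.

ω = 225 rad/s.  Crank-pin speed |V_A| = rω = 9.4517 m/s, perpendicular to OA.
Rod angle: sinφ = −(r/L) sinθ ⇒ φ = -15.150°; ω_rod = −rω cosθ/√(L²−r²sin²θ) = +11.954 rad/s.
V_P = V_A + ω_rod × AP, with AP = 0.1199 m along the rod.
Components: V_Px = −rω sinθ − a·ω_rod·sinφ = -8.9003 m/s;  V_Py = rω cosθ + a·ω_rod·cosφ = -0.43616 m/s.
|V_P| = √(V_Px² + V_Py²) = 8.911 m/s.

8.91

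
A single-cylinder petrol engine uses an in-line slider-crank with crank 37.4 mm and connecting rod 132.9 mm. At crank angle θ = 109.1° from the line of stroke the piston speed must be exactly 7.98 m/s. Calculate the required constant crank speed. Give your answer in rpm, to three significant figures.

For an in-line slider-crank, |v_piston| = rω|sinθ|·[1 + r cosθ/√(L² − r² sin²θ)].
With r = 0.0374 m, L = 0.1329 m, θ = 109.1°: the bracketed kinematic factor |dx/dθ| = 0.031965 m.
ω = v/|dx/dθ| = 7.98/0.031965 = 249.65 rad/s.
N = 60ω/(2π) = 2383.9 rpm.

2380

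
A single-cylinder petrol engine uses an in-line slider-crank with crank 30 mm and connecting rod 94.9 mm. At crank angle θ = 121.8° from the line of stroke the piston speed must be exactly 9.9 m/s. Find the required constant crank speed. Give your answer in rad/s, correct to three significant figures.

469

For an in-line slider-crank, |v_piston| = rω|sinθ|·[1 + r cosθ/√(L² − r² sin²θ)].
With r = 0.03 m, L = 0.0949 m, θ = 121.8°: the bracketed kinematic factor |dx/dθ| = 0.021087 m.
ω = v/|dx/dθ| = 9.9/0.021087 = 469.48 rad/s.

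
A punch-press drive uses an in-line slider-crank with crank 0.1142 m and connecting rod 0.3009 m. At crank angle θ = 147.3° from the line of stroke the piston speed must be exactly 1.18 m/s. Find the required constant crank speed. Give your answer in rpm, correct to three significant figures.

271

For an in-line slider-crank, |v_piston| = rω|sinθ|·[1 + r cosθ/√(L² − r² sin²θ)].
With r = 0.1142 m, L = 0.3009 m, θ = 147.3°: the bracketed kinematic factor |dx/dθ| = 0.041564 m.
ω = v/|dx/dθ| = 1.18/0.041564 = 28.39 rad/s.
N = 60ω/(2π) = 271.11 rpm.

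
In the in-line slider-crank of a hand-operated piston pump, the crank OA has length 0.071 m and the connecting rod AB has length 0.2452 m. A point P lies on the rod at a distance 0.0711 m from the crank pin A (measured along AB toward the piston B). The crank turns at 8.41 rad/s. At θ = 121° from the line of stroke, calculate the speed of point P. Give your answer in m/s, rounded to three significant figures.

ω = 8.41 rad/s.  Crank-pin speed |V_A| = rω = 0.59711 m/s, perpendicular to OA.
Rod angle: sinφ = −(r/L) sinθ ⇒ φ = -14.371°; ω_rod = −rω cosθ/√(L²−r²sin²θ) = +1.2947 rad/s.
V_P = V_A + ω_rod × AP, with AP = 0.0711 m along the rod.
Components: V_Px = −rω sinθ − a·ω_rod·sinφ = -0.48897 m/s;  V_Py = rω cosθ + a·ω_rod·cosφ = -0.21836 m/s.
|V_P| = √(V_Px² + V_Py²) = 0.53552 m/s.

0.536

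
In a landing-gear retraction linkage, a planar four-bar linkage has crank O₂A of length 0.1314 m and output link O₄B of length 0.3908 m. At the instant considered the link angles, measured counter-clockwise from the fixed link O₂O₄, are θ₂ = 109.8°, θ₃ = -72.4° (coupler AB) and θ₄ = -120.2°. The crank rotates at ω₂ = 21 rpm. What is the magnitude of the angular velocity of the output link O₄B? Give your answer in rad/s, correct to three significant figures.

ω₂ = 2.199 rad/s (from 21 rpm).
Differentiating the loop-closure r₂e^{iθ₂}+r₃e^{iθ₃}=r₁+r₄e^{iθ₄} gives r₂ω₂e^{iθ₂}+r₃ω₃e^{iθ₃}=r₄ω₄e^{iθ₄}.
Eliminating the other unknown: ω₄ = r₂ω₂ sin(θ₂−θ₃) / [r₄ sin(θ₄−θ₃)].
Numerator sine = -0.03839; denominator sine = -0.74080.
Result = 0.1314·2.199·(-0.03839) / (0.3908·(-0.74080)) = +0.038316 rad/s; magnitude 0.038316 rad/s.

0.0383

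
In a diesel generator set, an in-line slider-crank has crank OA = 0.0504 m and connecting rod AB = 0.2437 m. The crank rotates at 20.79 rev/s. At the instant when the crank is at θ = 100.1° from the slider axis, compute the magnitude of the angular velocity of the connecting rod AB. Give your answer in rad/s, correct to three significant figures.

ω = 130.6 rad/s (converted from 20.79 rev/s).
The rod makes angle φ with the slider axis where L sinφ = r sinθ; differentiating, L cosφ·φ̇ = r ω cosθ.
L cosφ = √(L² − r² sin²θ) = 0.2386 m.
|ω_rod| = r ω |cosθ| / √(L² − r² sin²θ) = 0.0504·130.6·0.17537/0.2386 = 4.8389 rad/s.

4.84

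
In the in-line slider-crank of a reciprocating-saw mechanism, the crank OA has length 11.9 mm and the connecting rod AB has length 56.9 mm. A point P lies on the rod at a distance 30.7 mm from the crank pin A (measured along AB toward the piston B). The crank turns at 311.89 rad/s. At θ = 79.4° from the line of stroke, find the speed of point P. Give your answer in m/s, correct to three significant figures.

3.74

ω = 311.9 rad/s.  Crank-pin speed |V_A| = rω = 3.7115 m/s, perpendicular to OA.
Rod angle: sinφ = −(r/L) sinθ ⇒ φ = -11.863°; ω_rod = −rω cosθ/√(L²−r²sin²θ) = -12.261 rad/s.
V_P = V_A + ω_rod × AP, with AP = 0.0307 m along the rod.
Components: V_Px = −rω sinθ − a·ω_rod·sinφ = -3.7255 m/s;  V_Py = rω cosθ + a·ω_rod·cosφ = +0.31437 m/s.
|V_P| = √(V_Px² + V_Py²) = 3.7388 m/s.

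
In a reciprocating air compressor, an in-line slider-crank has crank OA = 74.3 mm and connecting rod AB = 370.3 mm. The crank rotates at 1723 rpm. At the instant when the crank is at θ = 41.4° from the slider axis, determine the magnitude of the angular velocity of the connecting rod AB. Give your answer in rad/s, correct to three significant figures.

27.4

ω = 180.4 rad/s (converted from 1723 rpm).
The rod makes angle φ with the slider axis where L sinφ = r sinθ; differentiating, L cosφ·φ̇ = r ω cosθ.
L cosφ = √(L² − r² sin²θ) = 0.36703 m.
|ω_rod| = r ω |cosθ| / √(L² − r² sin²θ) = 0.0743·180.4·0.75011/0.36703 = 27.399 rad/s.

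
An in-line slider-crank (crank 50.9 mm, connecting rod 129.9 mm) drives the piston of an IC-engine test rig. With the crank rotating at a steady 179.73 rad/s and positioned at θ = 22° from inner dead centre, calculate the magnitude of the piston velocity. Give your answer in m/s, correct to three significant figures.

ω = 179.7 rad/s
For an in-line slider-crank, x = r cosθ + √(L² − r² sin²θ), so v = −rω sinθ·[1 + r cosθ/√(L² − r² sin²θ)].
With r = 0.0509 m, L = 0.1299 m, θ = 22°: √(L² − r² sin²θ) = 0.12849 m.
v = −0.0509·179.7·0.37461·[1 + 0.0509·0.92718/0.12849] = -4.6857 m/s.
|v| = 4.6857 m/s.

4.69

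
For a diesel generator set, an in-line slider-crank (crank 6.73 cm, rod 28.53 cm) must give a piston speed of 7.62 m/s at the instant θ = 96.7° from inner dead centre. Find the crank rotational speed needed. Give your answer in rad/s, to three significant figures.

For an in-line slider-crank, |v_piston| = rω|sinθ|·[1 + r cosθ/√(L² − r² sin²θ)].
With r = 0.0673 m, L = 0.2853 m, θ = 96.7°: the bracketed kinematic factor |dx/dθ| = 0.064948 m.
ω = v/|dx/dθ| = 7.62/0.064948 = 117.32 rad/s.

117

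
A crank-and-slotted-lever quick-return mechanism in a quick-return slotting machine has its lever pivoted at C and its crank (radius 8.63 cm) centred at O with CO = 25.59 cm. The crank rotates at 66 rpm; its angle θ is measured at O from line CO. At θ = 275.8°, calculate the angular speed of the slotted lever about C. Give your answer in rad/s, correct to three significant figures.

ω = 6.912 rad/s (from 66 rpm).
Crank pin A relative to C: A = (d + r cosθ, r sinθ); lever angle φ = atan2(r sinθ, d + r cosθ).
Differentiating tanφ: φ̇ = rω(d cosθ + r)/(d² + r² + 2dr cosθ).
d² + r² + 2dr cosθ = |CA|² = 0.077396 m²;  d cosθ + r = +0.11216 m.
|ω_lever| = |0.0863·6.912·+0.11216| / 0.077396 = 0.86438 rad/s.

0.864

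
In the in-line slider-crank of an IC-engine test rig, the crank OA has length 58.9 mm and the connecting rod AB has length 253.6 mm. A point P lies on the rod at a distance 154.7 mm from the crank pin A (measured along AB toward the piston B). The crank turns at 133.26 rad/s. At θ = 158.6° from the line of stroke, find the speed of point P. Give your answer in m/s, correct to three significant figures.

3.78

ω = 133.3 rad/s.  Crank-pin speed |V_A| = rω = 7.849 m/s, perpendicular to OA.
Rod angle: sinφ = −(r/L) sinθ ⇒ φ = -4.861°; ω_rod = −rω cosθ/√(L²−r²sin²θ) = +28.921 rad/s.
V_P = V_A + ω_rod × AP, with AP = 0.1547 m along the rod.
Components: V_Px = −rω sinθ − a·ω_rod·sinφ = -2.4848 m/s;  V_Py = rω cosθ + a·ω_rod·cosφ = -2.85 m/s.
|V_P| = √(V_Px² + V_Py²) = 3.7811 m/s.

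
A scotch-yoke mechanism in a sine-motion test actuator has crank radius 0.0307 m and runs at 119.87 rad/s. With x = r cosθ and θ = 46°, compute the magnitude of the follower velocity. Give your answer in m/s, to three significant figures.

2.65

ω = 119.9 rad/s
x = r cosθ ⇒ ẋ = −rω sinθ.
|v| = rω|sinθ| = 0.0307·119.9·|sin 46°| = 2.6472 m/s.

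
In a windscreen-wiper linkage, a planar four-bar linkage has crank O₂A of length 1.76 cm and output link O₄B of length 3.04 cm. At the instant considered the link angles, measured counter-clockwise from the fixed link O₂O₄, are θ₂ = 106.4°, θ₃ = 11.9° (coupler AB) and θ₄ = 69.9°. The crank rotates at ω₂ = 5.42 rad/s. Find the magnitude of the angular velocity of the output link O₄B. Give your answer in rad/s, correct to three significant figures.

ω₂ = 5.42 rad/s
Differentiating the loop-closure r₂e^{iθ₂}+r₃e^{iθ₃}=r₁+r₄e^{iθ₄} gives r₂ω₂e^{iθ₂}+r₃ω₃e^{iθ₃}=r₄ω₄e^{iθ₄}.
Eliminating the other unknown: ω₄ = r₂ω₂ sin(θ₂−θ₃) / [r₄ sin(θ₄−θ₃)].
Numerator sine = +0.99692; denominator sine = +0.84805.
Result = 0.0176·5.42·(+0.99692) / (0.0304·(+0.84805)) = +3.6887 rad/s; magnitude 3.6887 rad/s.

3.69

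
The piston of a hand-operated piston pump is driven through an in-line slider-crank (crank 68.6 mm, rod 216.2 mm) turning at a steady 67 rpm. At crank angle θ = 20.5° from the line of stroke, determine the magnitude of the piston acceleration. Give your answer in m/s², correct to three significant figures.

3.99

ω = 2π·67/60 = 7.016 rad/s
x(θ) = r cosθ + √(L² − r² sin²θ); with ω constant, a = ω²·d²x/dθ².
d²x/dθ² = −r cosθ − r²(cos2θ)/√u − r⁴ sin²2θ/(4u^{3/2}),  u = L² − r² sin²θ = 0.0461653 m².
Substituting r = 0.0686 m, L = 0.2162 m, θ = 20.5°: d²x/dθ² = -0.081026 m.
a = ω²·d²x/dθ² = (7.016)²·(-0.081026) = -3.9887 m/s²;  |a| = 3.9887 m/s².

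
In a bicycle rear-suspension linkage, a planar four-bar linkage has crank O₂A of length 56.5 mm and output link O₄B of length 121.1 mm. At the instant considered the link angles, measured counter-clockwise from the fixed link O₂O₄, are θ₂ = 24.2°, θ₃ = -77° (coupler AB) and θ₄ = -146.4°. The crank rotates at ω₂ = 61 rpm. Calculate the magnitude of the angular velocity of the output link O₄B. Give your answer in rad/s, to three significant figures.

3.12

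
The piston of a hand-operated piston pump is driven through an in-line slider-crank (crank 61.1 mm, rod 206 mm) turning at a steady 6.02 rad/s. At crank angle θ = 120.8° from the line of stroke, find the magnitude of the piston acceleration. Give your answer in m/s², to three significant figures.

ω = 6.02 rad/s
x(θ) = r cosθ + √(L² − r² sin²θ); with ω constant, a = ω²·d²x/dθ².
d²x/dθ² = −r cosθ − r²(cos2θ)/√u − r⁴ sin²2θ/(4u^{3/2}),  u = L² − r² sin²θ = 0.0396816 m².
Substituting r = 0.0611 m, L = 0.206 m, θ = 120.8°: d²x/dθ² = +0.039858 m.
a = ω²·d²x/dθ² = (6.02)²·(+0.039858) = +1.4445 m/s²;  |a| = 1.4445 m/s².

1.44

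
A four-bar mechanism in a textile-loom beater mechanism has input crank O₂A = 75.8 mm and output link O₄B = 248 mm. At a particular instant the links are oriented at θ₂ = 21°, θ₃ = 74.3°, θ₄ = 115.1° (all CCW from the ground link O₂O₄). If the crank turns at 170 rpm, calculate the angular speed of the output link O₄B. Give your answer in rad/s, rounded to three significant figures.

6.68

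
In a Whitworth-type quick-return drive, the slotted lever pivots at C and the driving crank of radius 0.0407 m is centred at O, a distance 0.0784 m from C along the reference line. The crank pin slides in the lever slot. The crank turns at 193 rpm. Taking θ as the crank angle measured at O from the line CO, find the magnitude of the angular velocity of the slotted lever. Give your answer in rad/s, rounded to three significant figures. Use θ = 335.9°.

ω = 20.21 rad/s (from 193 rpm).
Crank pin A relative to C: A = (d + r cosθ, r sinθ); lever angle φ = atan2(r sinθ, d + r cosθ).
Differentiating tanφ: φ̇ = rω(d cosθ + r)/(d² + r² + 2dr cosθ).
d² + r² + 2dr cosθ = |CA|² = 0.0136285 m²;  d cosθ + r = +0.11227 m.
|ω_lever| = |0.0407·20.21·+0.11227| / 0.0136285 = 6.7761 rad/s.

6.78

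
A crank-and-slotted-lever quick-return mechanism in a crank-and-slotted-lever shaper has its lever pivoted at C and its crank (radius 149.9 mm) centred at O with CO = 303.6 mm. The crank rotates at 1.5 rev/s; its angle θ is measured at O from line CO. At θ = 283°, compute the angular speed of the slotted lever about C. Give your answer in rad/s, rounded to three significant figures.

ω = 9.425 rad/s (from 1.5 rev/s).
Crank pin A relative to C: A = (d + r cosθ, r sinθ); lever angle φ = atan2(r sinθ, d + r cosθ).
Differentiating tanφ: φ̇ = rω(d cosθ + r)/(d² + r² + 2dr cosθ).
d² + r² + 2dr cosθ = |CA|² = 0.135118 m²;  d cosθ + r = +0.2182 m.
|ω_lever| = |0.1499·9.425·+0.2182| / 0.135118 = 2.2814 rad/s.

2.28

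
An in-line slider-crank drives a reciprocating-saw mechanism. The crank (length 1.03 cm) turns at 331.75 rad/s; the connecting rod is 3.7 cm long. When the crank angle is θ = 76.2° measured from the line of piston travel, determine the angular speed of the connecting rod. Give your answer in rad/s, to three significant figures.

22.9

ω = 331.8 rad/s
The rod makes angle φ with the slider axis where L sinφ = r sinθ; differentiating, L cosφ·φ̇ = r ω cosθ.
L cosφ = √(L² − r² sin²θ) = 0.035622 m.
|ω_rod| = r ω |cosθ| / √(L² − r² sin²θ) = 0.0103·331.8·0.23853/0.035622 = 22.881 rad/s.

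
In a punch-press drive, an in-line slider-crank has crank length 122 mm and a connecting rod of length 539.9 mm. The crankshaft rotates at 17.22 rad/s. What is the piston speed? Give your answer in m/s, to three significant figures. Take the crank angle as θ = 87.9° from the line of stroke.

2.12

ω = 17.22 rad/s
For an in-line slider-crank, x = r cosθ + √(L² − r² sin²θ), so v = −rω sinθ·[1 + r cosθ/√(L² − r² sin²θ)].
With r = 0.122 m, L = 0.5399 m, θ = 87.9°: √(L² − r² sin²θ) = 0.52595 m.
v = −0.122·17.22·0.99933·[1 + 0.122·0.03664/0.52595] = -2.1173 m/s.
|v| = 2.1173 m/s.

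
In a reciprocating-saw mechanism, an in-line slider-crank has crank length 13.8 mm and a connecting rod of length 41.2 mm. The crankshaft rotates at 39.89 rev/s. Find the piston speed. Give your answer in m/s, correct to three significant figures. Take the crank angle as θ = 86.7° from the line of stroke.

3.52

ω = 2π·39.9 = 250.6 rad/s
For an in-line slider-crank, x = r cosθ + √(L² − r² sin²θ), so v = −rω sinθ·[1 + r cosθ/√(L² − r² sin²θ)].
With r = 0.0138 m, L = 0.0412 m, θ = 86.7°: √(L² − r² sin²θ) = 0.038828 m.
v = −0.0138·250.6·0.99834·[1 + 0.0138·0.05756/0.038828] = -3.5237 m/s.
|v| = 3.5237 m/s.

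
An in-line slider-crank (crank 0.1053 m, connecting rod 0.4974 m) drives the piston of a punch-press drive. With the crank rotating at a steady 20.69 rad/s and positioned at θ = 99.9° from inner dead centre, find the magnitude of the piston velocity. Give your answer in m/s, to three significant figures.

ω = 20.69 rad/s
For an in-line slider-crank, x = r cosθ + √(L² − r² sin²θ), so v = −rω sinθ·[1 + r cosθ/√(L² − r² sin²θ)].
With r = 0.1053 m, L = 0.4974 m, θ = 99.9°: √(L² − r² sin²θ) = 0.48646 m.
v = −0.1053·20.69·0.98511·[1 + 0.1053·-0.17193/0.48646] = -2.0663 m/s.
|v| = 2.0663 m/s.

2.07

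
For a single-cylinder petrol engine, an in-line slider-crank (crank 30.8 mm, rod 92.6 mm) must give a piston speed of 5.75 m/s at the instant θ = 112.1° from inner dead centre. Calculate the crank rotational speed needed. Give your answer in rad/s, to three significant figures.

For an in-line slider-crank, |v_piston| = rω|sinθ|·[1 + r cosθ/√(L² − r² sin²θ)].
With r = 0.0308 m, L = 0.0926 m, θ = 112.1°: the bracketed kinematic factor |dx/dθ| = 0.024783 m.
ω = v/|dx/dθ| = 5.75/0.024783 = 232.01 rad/s.

232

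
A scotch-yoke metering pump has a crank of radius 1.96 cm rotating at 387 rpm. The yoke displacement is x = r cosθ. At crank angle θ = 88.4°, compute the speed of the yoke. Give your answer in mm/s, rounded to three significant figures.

794

ω = 40.53 rad/s (from 387 rpm).
x = r cosθ ⇒ ẋ = −rω sinθ.
|v| = rω|sinθ| = 0.0196·40.53·|sin 88.4°| = 0.79401 m/s = 794.01 mm/s.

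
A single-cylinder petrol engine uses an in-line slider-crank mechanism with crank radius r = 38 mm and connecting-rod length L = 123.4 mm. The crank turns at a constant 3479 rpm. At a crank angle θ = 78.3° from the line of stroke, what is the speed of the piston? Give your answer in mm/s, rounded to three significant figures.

14400

ω = 2π·3479/60 = 364.3 rad/s
For an in-line slider-crank, x = r cosθ + √(L² − r² sin²θ), so v = −rω sinθ·[1 + r cosθ/√(L² − r² sin²θ)].
With r = 0.038 m, L = 0.1234 m, θ = 78.3°: √(L² − r² sin²θ) = 0.11766 m.
v = −0.038·364.3·0.97922·[1 + 0.038·0.20279/0.11766] = -14.444 m/s.
|v| = 14.444 m/s = 14444 mm/s.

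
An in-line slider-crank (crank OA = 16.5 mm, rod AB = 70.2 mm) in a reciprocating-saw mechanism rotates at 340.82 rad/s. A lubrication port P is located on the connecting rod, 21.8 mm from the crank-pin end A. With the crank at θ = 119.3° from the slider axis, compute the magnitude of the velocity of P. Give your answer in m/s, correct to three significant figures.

ω = 340.8 rad/s.  Crank-pin speed |V_A| = rω = 5.6235 m/s, perpendicular to OA.
Rod angle: sinφ = −(r/L) sinθ ⇒ φ = -11.828°; ω_rod = −rω cosθ/√(L²−r²sin²θ) = +40.054 rad/s.
V_P = V_A + ω_rod × AP, with AP = 0.0218 m along the rod.
Components: V_Px = −rω sinθ − a·ω_rod·sinφ = -4.7251 m/s;  V_Py = rω cosθ + a·ω_rod·cosφ = -1.8974 m/s.
|V_P| = √(V_Px² + V_Py²) = 5.0919 m/s.

5.09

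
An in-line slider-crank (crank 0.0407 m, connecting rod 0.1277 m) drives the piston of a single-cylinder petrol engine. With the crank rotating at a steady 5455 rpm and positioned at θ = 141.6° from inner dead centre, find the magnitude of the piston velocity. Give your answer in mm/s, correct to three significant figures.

ω = 2π·5455/60 = 571.2 rad/s
For an in-line slider-crank, x = r cosθ + √(L² − r² sin²θ), so v = −rω sinθ·[1 + r cosθ/√(L² − r² sin²θ)].
With r = 0.0407 m, L = 0.1277 m, θ = 141.6°: √(L² − r² sin²θ) = 0.12517 m.
v = −0.0407·571.2·0.62115·[1 + 0.0407·-0.78369/0.12517] = -10.762 m/s.
|v| = 10.762 m/s = 10762 mm/s.

10800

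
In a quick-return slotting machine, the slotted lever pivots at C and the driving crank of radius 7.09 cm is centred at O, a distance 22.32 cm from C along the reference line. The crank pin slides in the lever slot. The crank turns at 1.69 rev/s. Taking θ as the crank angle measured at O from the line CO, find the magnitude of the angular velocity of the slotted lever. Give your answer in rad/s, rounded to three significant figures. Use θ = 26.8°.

2.45

ω = 10.62 rad/s (from 1.69 rev/s).
Crank pin A relative to C: A = (d + r cosθ, r sinθ); lever angle φ = atan2(r sinθ, d + r cosθ).
Differentiating tanφ: φ̇ = rω(d cosθ + r)/(d² + r² + 2dr cosθ).
d² + r² + 2dr cosθ = |CA|² = 0.0830952 m²;  d cosθ + r = +0.27013 m.
|ω_lever| = |0.0709·10.62·+0.27013| / 0.0830952 = 2.4474 rad/s.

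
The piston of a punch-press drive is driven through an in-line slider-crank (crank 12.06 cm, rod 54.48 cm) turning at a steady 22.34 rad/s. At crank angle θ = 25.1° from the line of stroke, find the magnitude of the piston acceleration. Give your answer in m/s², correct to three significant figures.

ω = 22.34 rad/s
x(θ) = r cosθ + √(L² − r² sin²θ); with ω constant, a = ω²·d²x/dθ².
d²x/dθ² = −r cosθ − r²(cos2θ)/√u − r⁴ sin²2θ/(4u^{3/2}),  u = L² − r² sin²θ = 0.29419 m².
Substituting r = 0.1206 m, L = 0.5448 m, θ = 25.1°: d²x/dθ² = -0.12657 m.
a = ω²·d²x/dθ² = (22.34)²·(-0.12657) = -63.169 m/s²;  |a| = 63.169 m/s².

63.2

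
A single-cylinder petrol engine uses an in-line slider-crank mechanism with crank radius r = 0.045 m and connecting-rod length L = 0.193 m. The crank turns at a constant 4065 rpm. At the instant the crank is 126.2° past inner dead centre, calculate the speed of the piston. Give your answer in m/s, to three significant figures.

13.3

ω = 2π·4065/60 = 425.7 rad/s
For an in-line slider-crank, x = r cosθ + √(L² − r² sin²θ), so v = −rω sinθ·[1 + r cosθ/√(L² − r² sin²θ)].
With r = 0.045 m, L = 0.193 m, θ = 126.2°: √(L² − r² sin²θ) = 0.18955 m.
v = −0.045·425.7·0.80696·[1 + 0.045·-0.59061/0.18955] = -13.291 m/s.
|v| = 13.291 m/s.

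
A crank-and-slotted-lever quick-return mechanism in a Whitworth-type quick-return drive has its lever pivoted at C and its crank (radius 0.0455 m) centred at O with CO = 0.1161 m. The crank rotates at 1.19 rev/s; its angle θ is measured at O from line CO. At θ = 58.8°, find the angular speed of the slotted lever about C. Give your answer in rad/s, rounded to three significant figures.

1.71

ω = 7.477 rad/s (from 1.19 rev/s).
Crank pin A relative to C: A = (d + r cosθ, r sinθ); lever angle φ = atan2(r sinθ, d + r cosθ).
Differentiating tanφ: φ̇ = rω(d cosθ + r)/(d² + r² + 2dr cosθ).
d² + r² + 2dr cosθ = |CA|² = 0.0210225 m²;  d cosθ + r = +0.10564 m.
|ω_lever| = |0.0455·7.477·+0.10564| / 0.0210225 = 1.7096 rad/s.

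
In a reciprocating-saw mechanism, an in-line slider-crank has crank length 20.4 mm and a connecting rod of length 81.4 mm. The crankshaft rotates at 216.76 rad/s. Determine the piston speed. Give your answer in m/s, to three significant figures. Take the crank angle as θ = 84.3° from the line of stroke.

ω = 216.8 rad/s
For an in-line slider-crank, x = r cosθ + √(L² − r² sin²θ), so v = −rω sinθ·[1 + r cosθ/√(L² − r² sin²θ)].
With r = 0.0204 m, L = 0.0814 m, θ = 84.3°: √(L² − r² sin²θ) = 0.078828 m.
v = −0.0204·216.8·0.99506·[1 + 0.0204·0.09932/0.078828] = -4.5131 m/s.
|v| = 4.5131 m/s.

4.51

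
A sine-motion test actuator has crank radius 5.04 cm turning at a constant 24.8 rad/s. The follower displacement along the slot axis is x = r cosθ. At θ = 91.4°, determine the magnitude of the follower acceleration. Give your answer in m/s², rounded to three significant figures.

ω = 24.8 rad/s
x = r cosθ ⇒ ẍ = −rω² cosθ (ω constant).
|a| = rω²|cosθ| = 0.0504·(24.8)²·|cos 91.4°| = 0.75735 m/s².

0.757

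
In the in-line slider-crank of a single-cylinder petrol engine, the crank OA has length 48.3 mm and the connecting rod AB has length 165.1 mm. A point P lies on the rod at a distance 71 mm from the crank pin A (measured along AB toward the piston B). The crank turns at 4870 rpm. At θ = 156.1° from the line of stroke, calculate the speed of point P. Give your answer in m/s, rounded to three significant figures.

15.6

ω = 510 rad/s.  Crank-pin speed |V_A| = rω = 24.632 m/s, perpendicular to OA.
Rod angle: sinφ = −(r/L) sinθ ⇒ φ = -6.807°; ω_rod = −rω cosθ/√(L²−r²sin²θ) = +137.37 rad/s.
V_P = V_A + ω_rod × AP, with AP = 0.071 m along the rod.
Components: V_Px = −rω sinθ − a·ω_rod·sinφ = -8.8236 m/s;  V_Py = rω cosθ + a·ω_rod·cosφ = -12.836 m/s.
|V_P| = √(V_Px² + V_Py²) = 15.576 m/s.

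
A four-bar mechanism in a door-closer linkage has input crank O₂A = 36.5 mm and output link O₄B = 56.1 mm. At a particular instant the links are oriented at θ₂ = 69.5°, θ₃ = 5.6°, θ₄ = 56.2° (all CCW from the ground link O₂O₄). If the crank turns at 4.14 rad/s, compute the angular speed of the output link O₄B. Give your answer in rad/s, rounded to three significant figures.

ω₂ = 4.14 rad/s
Differentiating the loop-closure r₂e^{iθ₂}+r₃e^{iθ₃}=r₁+r₄e^{iθ₄} gives r₂ω₂e^{iθ₂}+r₃ω₃e^{iθ₃}=r₄ω₄e^{iθ₄}.
Eliminating the other unknown: ω₄ = r₂ω₂ sin(θ₂−θ₃) / [r₄ sin(θ₄−θ₃)].
Numerator sine = +0.89803; denominator sine = +0.77273.
Result = 0.0365·4.14·(+0.89803) / (0.0561·(+0.77273)) = +3.1303 rad/s; magnitude 3.1303 rad/s.

3.13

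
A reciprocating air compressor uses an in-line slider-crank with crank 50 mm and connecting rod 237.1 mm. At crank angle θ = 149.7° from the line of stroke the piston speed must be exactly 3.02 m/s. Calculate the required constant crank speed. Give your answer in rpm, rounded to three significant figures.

For an in-line slider-crank, |v_piston| = rω|sinθ|·[1 + r cosθ/√(L² − r² sin²θ)].
With r = 0.05 m, L = 0.2371 m, θ = 149.7°: the bracketed kinematic factor |dx/dθ| = 0.020607 m.
ω = v/|dx/dθ| = 3.02/0.020607 = 146.55 rad/s.
N = 60ω/(2π) = 1399.5 rpm.

1400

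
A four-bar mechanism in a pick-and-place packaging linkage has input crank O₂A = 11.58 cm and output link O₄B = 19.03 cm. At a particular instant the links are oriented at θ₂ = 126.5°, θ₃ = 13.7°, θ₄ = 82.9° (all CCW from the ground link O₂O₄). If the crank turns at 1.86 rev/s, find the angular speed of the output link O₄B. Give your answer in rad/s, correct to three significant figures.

ω₂ = 11.69 rad/s (from 1.86 rev/s).
Differentiating the loop-closure r₂e^{iθ₂}+r₃e^{iθ₃}=r₁+r₄e^{iθ₄} gives r₂ω₂e^{iθ₂}+r₃ω₃e^{iθ₃}=r₄ω₄e^{iθ₄}.
Eliminating the other unknown: ω₄ = r₂ω₂ sin(θ₂−θ₃) / [r₄ sin(θ₄−θ₃)].
Numerator sine = +0.92186; denominator sine = +0.93483.
Result = 0.1158·11.69·(+0.92186) / (0.1903·(+0.93483)) = +7.0129 rad/s; magnitude 7.0129 rad/s.

7.01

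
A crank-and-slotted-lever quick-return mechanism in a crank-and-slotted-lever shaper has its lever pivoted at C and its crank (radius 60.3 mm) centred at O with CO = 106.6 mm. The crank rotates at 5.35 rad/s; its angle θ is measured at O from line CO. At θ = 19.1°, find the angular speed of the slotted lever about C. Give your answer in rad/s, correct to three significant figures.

1.91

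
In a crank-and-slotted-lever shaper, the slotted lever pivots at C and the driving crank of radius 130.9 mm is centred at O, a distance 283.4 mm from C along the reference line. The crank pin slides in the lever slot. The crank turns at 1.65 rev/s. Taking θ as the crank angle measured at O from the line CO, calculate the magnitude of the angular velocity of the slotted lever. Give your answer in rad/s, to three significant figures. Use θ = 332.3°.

ω = 10.37 rad/s (from 1.65 rev/s).
Crank pin A relative to C: A = (d + r cosθ, r sinθ); lever angle φ = atan2(r sinθ, d + r cosθ).
Differentiating tanφ: φ̇ = rω(d cosθ + r)/(d² + r² + 2dr cosθ).
d² + r² + 2dr cosθ = |CA|² = 0.163141 m²;  d cosθ + r = +0.38182 m.
|ω_lever| = |0.1309·10.37·+0.38182| / 0.163141 = 3.1761 rad/s.

3.18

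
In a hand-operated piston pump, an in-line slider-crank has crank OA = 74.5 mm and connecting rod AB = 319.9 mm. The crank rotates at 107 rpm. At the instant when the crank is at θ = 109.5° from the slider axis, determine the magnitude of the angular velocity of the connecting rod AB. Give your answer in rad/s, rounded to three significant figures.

0.893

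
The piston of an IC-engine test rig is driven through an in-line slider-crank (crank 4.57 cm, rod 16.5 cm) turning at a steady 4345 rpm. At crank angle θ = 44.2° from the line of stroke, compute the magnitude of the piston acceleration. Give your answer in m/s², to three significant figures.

ω = 2π·4345/60 = 455 rad/s
x(θ) = r cosθ + √(L² − r² sin²θ); with ω constant, a = ω²·d²x/dθ².
d²x/dθ² = −r cosθ − r²(cos2θ)/√u − r⁴ sin²2θ/(4u^{3/2}),  u = L² − r² sin²θ = 0.0262099 m².
Substituting r = 0.0457 m, L = 0.165 m, θ = 44.2°: d²x/dθ² = -0.03338 m.
a = ω²·d²x/dθ² = (455)²·(-0.03338) = -6910.7 m/s²;  |a| = 6910.7 m/s².

6910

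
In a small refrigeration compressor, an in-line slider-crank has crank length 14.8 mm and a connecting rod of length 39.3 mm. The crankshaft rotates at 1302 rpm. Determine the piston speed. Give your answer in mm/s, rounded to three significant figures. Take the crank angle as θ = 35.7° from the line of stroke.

ω = 2π·1302/60 = 136.3 rad/s
For an in-line slider-crank, x = r cosθ + √(L² − r² sin²θ), so v = −rω sinθ·[1 + r cosθ/√(L² − r² sin²θ)].
With r = 0.0148 m, L = 0.0393 m, θ = 35.7°: √(L² − r² sin²θ) = 0.038339 m.
v = −0.0148·136.3·0.58354·[1 + 0.0148·0.81208/0.038339] = -1.5467 m/s.
|v| = 1.5467 m/s = 1546.7 mm/s.

1550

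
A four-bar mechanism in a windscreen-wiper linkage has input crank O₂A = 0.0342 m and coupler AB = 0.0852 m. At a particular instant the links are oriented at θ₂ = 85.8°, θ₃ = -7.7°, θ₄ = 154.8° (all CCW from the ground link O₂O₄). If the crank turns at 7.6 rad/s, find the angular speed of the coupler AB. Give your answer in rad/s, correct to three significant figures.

ω₂ = 7.6 rad/s
Differentiating the loop-closure r₂e^{iθ₂}+r₃e^{iθ₃}=r₁+r₄e^{iθ₄} gives r₂ω₂e^{iθ₂}+r₃ω₃e^{iθ₃}=r₄ω₄e^{iθ₄}.
Eliminating the other unknown: ω₃ = r₂ω₂ sin(θ₄−θ₂) / [r₃ sin(θ₃−θ₄)].
Numerator sine = +0.93358; denominator sine = -0.30071.
Result = 0.0342·7.6·(+0.93358) / (0.0852·(-0.30071)) = -9.4713 rad/s; magnitude 9.4713 rad/s.

9.47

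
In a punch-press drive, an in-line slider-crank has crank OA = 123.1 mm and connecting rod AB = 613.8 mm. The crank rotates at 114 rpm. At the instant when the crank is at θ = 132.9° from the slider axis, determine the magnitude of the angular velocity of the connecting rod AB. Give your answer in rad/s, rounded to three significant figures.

1.65

ω = 11.94 rad/s (converted from 114 rpm).
The rod makes angle φ with the slider axis where L sinφ = r sinθ; differentiating, L cosφ·φ̇ = r ω cosθ.
L cosφ = √(L² − r² sin²θ) = 0.60714 m.
|ω_rod| = r ω |cosθ| / √(L² − r² sin²θ) = 0.1231·11.94·0.68072/0.60714 = 1.6477 rad/s.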